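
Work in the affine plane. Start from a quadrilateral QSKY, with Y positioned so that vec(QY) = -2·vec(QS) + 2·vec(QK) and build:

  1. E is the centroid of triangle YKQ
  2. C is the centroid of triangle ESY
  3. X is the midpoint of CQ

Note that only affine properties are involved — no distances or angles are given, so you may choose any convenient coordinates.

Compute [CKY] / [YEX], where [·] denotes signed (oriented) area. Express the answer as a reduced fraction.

[CKY]:[YEX] = -2

Work in coordinates with Q = (0, 0), S = (1, 0), K = (0, 1), Y = (-2, 2).
1. E is the centroid of triangle YKQ ⇒ E = (-2/3, 1)
2. C is the centroid of triangle ESY ⇒ C = (-5/9, 1)
3. X is the midpoint of CQ ⇒ X = (-5/18, 1/2)
2·[CKY] = 5/9, 2·[YEX] = -5/18
[CKY]:[YEX] = 5/9:-5/18 = -2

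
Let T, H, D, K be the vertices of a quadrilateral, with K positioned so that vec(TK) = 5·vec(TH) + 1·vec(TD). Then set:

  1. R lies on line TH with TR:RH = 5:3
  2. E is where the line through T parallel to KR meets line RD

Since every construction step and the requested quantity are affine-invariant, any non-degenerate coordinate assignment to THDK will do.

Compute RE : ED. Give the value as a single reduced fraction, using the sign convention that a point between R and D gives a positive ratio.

Assign T = (0, 0), H = (1, 0), D = (0, 1), K = (5, 1) — the answer is frame-independent, so this choice is without loss of generality.
1. R lies on line TH with TR:RH = 5:3 ⇒ R = (5/8, 0)
2. E is where the line through T parallel to KR meets line RD ⇒ E = (35/64, 1/8)
E = R + t·(D−R) with t = 1/8, so RE:ED = t:(1−t) = 1/8:7/8

RE:ED = 1/7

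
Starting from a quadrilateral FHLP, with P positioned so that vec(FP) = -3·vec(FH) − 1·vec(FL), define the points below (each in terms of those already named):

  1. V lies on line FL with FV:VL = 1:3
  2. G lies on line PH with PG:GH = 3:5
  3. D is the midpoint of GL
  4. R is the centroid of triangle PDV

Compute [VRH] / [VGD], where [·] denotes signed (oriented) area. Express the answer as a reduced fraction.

[VRH]:[VGD] = -4/3

Choose coordinates F = (0, 0), H = (1, 0), L = (0, 1), P = (-3, -1).
1. V lies on line FL with FV:VL = 1:3 ⇒ V = (0, 1/4)
2. G lies on line PH with PG:GH = 3:5 ⇒ G = (-3/2, -5/8)
3. D is the midpoint of GL ⇒ D = (-3/4, 3/16)
4. R is the centroid of triangle PDV ⇒ R = (-5/4, -3/16)
2·[VRH] = 3/4, 2·[VGD] = -9/16
[VRH]:[VGD] = 3/4:-9/16 = -4/3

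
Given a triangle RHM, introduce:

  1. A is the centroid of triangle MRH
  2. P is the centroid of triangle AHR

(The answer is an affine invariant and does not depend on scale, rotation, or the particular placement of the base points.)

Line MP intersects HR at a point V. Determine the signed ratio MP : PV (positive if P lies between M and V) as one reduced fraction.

MP:PV = 8

Set R = (0, 0), H = (1, 0), M = (0, 1); any affine frame gives the same invariant.
1. A is the centroid of triangle MRH ⇒ A = (1/3, 1/3)
2. P is the centroid of triangle AHR ⇒ P = (4/9, 1/9)
line MP meets HR at V = (1/2, 0)
P = M + t·(V−M) with t = 8/9, so MP:PV = 8/9:1/9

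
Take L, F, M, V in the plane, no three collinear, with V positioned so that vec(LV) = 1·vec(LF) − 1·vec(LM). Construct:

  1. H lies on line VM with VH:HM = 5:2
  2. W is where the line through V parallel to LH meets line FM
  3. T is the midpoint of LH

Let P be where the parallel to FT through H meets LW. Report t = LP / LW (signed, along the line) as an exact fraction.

t = -10

Work in coordinates with L = (0, 0), F = (1, 0), M = (0, 1), V = (1, -1).
1. H lies on line VM with VH:HM = 5:2 ⇒ H = (2/7, 3/7)
2. W is where the line through V parallel to LH meets line FM ⇒ W = (7/5, -2/5)
3. T is the midpoint of LH ⇒ T = (1/7, 3/14)
through H parallel to FT: direction (-6/7, 3/14); meets LW at P = (-14, 4)
P = L + t·(W−L) with t = -10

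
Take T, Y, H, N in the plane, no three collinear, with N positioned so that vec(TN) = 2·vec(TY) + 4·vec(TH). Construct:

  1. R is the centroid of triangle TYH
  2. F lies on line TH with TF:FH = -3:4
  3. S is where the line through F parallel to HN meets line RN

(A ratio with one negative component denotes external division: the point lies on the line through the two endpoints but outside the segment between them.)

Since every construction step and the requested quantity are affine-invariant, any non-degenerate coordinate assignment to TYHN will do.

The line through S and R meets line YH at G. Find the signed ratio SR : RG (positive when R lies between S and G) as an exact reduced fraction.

SR:RG = 272/7

Set T = (0, 0), Y = (1, 0), H = (0, 1), N = (2, 4); any affine frame gives the same invariant.
1. R is the centroid of triangle TYH ⇒ R = (1/3, 1/3)
2. F lies on line TH with TF:FH = -3:4 ⇒ F = (0, -3)
3. S is where the line through F parallel to HN meets line RN ⇒ S = (-26/7, -60/7)
line SR meets YH at G = (7/16, 9/16)
R = S + t·(G−S) with t = 272/279, so SR:RG = 272/279:7/279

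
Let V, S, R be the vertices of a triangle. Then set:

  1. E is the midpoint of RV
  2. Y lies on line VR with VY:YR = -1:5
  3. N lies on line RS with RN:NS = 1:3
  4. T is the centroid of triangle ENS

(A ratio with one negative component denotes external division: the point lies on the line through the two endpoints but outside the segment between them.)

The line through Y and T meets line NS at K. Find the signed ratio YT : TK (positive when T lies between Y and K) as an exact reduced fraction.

YT:TK = 13/2

Set V = (0, 0), S = (1, 0), R = (0, 1); any affine frame gives the same invariant.
1. E is the midpoint of RV ⇒ E = (0, 1/2)
2. Y lies on line VR with VY:YR = -1:5 ⇒ Y = (0, -1/4)
3. N lies on line RS with RN:NS = 1:3 ⇒ N = (1/4, 3/4)
4. T is the centroid of triangle ENS ⇒ T = (5/12, 5/12)
line YT meets NS at K = (25/52, 27/52)
T = Y + t·(K−Y) with t = 13/15, so YT:TK = 13/15:2/15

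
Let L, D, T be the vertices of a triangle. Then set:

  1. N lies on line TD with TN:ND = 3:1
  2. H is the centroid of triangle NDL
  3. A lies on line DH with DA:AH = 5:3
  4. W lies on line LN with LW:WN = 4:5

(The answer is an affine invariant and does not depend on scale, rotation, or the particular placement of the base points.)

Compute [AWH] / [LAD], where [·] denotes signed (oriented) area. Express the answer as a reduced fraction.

[AWH]:[LAD] = 1/15

Set L = (0, 0), D = (1, 0), T = (0, 1); any affine frame gives the same invariant.
1. N lies on line TD with TN:ND = 3:1 ⇒ N = (3/4, 1/4)
2. H is the centroid of triangle NDL ⇒ H = (7/12, 1/12)
3. A lies on line DH with DA:AH = 5:3 ⇒ A = (71/96, 5/96)
4. W lies on line LN with LW:WN = 4:5 ⇒ W = (1/3, 1/9)
2·[AWH] = -1/288, 2·[LAD] = -5/96
[AWH]:[LAD] = -1/288:-5/96 = 1/15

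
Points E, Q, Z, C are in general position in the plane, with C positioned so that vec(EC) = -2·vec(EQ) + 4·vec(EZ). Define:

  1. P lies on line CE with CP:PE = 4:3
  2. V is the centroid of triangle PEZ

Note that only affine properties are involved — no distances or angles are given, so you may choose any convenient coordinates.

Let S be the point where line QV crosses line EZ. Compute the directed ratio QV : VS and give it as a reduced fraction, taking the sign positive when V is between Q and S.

Choose coordinates E = (0, 0), Q = (1, 0), Z = (0, 1), C = (-2, 4).
1. P lies on line CE with CP:PE = 4:3 ⇒ P = (-6/7, 12/7)
2. V is the centroid of triangle PEZ ⇒ V = (-2/7, 19/21)
line QV meets EZ at S = (0, 19/27)
V = Q + t·(S−Q) with t = 9/7, so QV:VS = 9/7:-2/7

QV:VS = -9/2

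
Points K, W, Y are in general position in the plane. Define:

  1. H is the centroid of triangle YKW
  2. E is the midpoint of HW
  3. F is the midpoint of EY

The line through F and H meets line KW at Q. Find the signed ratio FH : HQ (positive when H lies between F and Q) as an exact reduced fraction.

Work in coordinates with K = (0, 0), W = (1, 0), Y = (0, 1).
1. H is the centroid of triangle YKW ⇒ H = (1/3, 1/3)
2. E is the midpoint of HW ⇒ E = (2/3, 1/6)
3. F is the midpoint of EY ⇒ F = (1/3, 7/12)
line FH meets KW at Q = (1/3, 0)
H = F + t·(Q−F) with t = 3/7, so FH:HQ = 3/7:4/7

FH:HQ = 3/4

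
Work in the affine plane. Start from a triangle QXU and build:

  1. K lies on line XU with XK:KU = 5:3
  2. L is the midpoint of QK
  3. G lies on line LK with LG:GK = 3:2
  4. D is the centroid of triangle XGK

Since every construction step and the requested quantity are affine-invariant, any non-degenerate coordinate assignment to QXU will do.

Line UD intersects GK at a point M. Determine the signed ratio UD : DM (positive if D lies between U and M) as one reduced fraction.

Choose coordinates Q = (0, 0), X = (1, 0), U = (0, 1).
1. K lies on line XU with XK:KU = 5:3 ⇒ K = (3/8, 5/8)
2. L is the midpoint of QK ⇒ L = (3/16, 5/16)
3. G lies on line LK with LG:GK = 3:2 ⇒ G = (3/10, 1/2)
4. D is the centroid of triangle XGK ⇒ D = (67/120, 3/8)
line UD meets GK at M = (201/560, 67/112)
D = U + t·(M−U) with t = 14/9, so UD:DM = 14/9:-5/9

UD:DM = -14/5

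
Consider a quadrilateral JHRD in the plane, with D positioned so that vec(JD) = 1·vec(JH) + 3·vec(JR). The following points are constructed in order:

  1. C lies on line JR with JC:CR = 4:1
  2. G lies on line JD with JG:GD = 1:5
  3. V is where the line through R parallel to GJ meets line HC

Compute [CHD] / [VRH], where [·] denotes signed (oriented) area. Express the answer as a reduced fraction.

Choose coordinates J = (0, 0), H = (1, 0), R = (0, 1), D = (1, 3).
1. C lies on line JR with JC:CR = 4:1 ⇒ C = (0, 4/5)
2. G lies on line JD with JG:GD = 1:5 ⇒ G = (1/6, 1/2)
3. V is where the line through R parallel to GJ meets line HC ⇒ V = (-1/19, 16/19)
2·[CHD] = 3, 2·[VRH] = -4/19
[CHD]:[VRH] = 3:-4/19 = -57/4

[CHD]:[VRH] = -57/4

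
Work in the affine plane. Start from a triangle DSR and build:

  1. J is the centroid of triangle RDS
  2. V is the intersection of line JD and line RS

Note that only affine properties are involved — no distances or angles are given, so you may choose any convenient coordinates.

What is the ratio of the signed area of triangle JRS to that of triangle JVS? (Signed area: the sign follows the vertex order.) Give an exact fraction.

[JRS]:[JVS] = 2

Assign D = (0, 0), S = (1, 0), R = (0, 1) — the answer is frame-independent, so this choice is without loss of generality.
1. J is the centroid of triangle RDS ⇒ J = (1/3, 1/3)
2. V is the intersection of line JD and line RS ⇒ V = (1/2, 1/2)
2·[JRS] = -1/3, 2·[JVS] = -1/6
[JRS]:[JVS] = -1/3:-1/6 = 2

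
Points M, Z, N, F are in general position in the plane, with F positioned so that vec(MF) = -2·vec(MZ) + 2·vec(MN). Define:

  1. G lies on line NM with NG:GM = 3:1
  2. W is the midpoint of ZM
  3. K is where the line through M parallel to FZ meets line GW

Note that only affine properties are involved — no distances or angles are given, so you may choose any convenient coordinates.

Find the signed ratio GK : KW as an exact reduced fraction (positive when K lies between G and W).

GK:KW = -3/4

Assign M = (0, 0), Z = (1, 0), N = (0, 1), F = (-2, 2) — the answer is frame-independent, so this choice is without loss of generality.
1. G lies on line NM with NG:GM = 3:1 ⇒ G = (0, 1/4)
2. W is the midpoint of ZM ⇒ W = (1/2, 0)
3. K is where the line through M parallel to FZ meets line GW ⇒ K = (-3/2, 1)
K = G + t·(W−G) with t = -3, so GK:KW = t:(1−t) = -3:4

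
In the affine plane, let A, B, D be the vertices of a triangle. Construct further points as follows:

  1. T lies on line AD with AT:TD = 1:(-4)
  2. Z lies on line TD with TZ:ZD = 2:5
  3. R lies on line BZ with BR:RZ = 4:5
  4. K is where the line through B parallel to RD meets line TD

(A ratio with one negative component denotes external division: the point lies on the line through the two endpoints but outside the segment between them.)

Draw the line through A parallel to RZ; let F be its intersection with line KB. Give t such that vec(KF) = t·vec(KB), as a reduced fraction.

Set A = (0, 0), B = (1, 0), D = (0, 1); any affine frame gives the same invariant.
1. T lies on line AD with AT:TD = 1:(-4) ⇒ T = (0, -1/3)
2. Z lies on line TD with TZ:ZD = 2:5 ⇒ Z = (0, 1/21)
3. R lies on line BZ with BR:RZ = 4:5 ⇒ R = (5/9, 4/189)
4. K is where the line through B parallel to RD meets line TD ⇒ K = (0, 37/21)
through A parallel to RZ: direction (-5/9, 5/189); meets KB at F = (37/36, -37/756)
F = K + t·(B−K) with t = 37/36

t = 37/36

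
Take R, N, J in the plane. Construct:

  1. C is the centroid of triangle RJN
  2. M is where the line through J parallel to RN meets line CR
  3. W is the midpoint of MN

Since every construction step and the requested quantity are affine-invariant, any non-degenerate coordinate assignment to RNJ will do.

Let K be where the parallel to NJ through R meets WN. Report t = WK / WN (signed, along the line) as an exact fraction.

Assign R = (0, 0), N = (1, 0), J = (0, 1) — the answer is frame-independent, so this choice is without loss of generality.
1. C is the centroid of triangle RJN ⇒ C = (1/3, 1/3)
2. M is where the line through J parallel to RN meets line CR ⇒ M = (1, 1)
3. W is the midpoint of MN ⇒ W = (1, 1/2)
through R parallel to NJ: direction (-1, 1); meets WN at K = (1, -1)
K = W + t·(N−W) with t = 3

t = 3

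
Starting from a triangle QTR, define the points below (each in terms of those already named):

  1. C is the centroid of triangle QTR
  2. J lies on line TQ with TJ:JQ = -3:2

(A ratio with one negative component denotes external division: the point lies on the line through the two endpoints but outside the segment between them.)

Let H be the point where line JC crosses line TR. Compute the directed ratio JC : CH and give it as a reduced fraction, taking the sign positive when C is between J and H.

JC:CH = 8

Work in coordinates with Q = (0, 0), T = (1, 0), R = (0, 1).
1. C is the centroid of triangle QTR ⇒ C = (1/3, 1/3)
2. J lies on line TQ with TJ:JQ = -3:2 ⇒ J = (-2, 0)
line JC meets TR at H = (5/8, 3/8)
C = J + t·(H−J) with t = 8/9, so JC:CH = 8/9:1/9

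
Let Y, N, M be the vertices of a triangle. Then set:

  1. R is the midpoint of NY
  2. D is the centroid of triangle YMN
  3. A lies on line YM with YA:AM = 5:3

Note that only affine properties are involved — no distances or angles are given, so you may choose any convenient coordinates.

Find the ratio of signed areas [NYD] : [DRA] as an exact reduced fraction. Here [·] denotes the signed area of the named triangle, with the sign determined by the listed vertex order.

Set Y = (0, 0), N = (1, 0), M = (0, 1); any affine frame gives the same invariant.
1. R is the midpoint of NY ⇒ R = (1/2, 0)
2. D is the centroid of triangle YMN ⇒ D = (1/3, 1/3)
3. A lies on line YM with YA:AM = 5:3 ⇒ A = (0, 5/8)
2·[NYD] = -1/3, 2·[DRA] = -1/16
[NYD]:[DRA] = -1/3:-1/16 = 16/3

[NYD]:[DRA] = 16/3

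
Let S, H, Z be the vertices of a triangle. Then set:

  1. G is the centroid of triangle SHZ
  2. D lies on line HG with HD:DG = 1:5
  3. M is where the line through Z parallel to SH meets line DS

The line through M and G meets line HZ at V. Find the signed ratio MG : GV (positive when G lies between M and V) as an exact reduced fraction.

Set S = (0, 0), H = (1, 0), Z = (0, 1); any affine frame gives the same invariant.
1. G is the centroid of triangle SHZ ⇒ G = (1/3, 1/3)
2. D lies on line HG with HD:DG = 1:5 ⇒ D = (8/9, 1/18)
3. M is where the line through Z parallel to SH meets line DS ⇒ M = (16, 1)
line MG meets HZ at V = (32/49, 17/49)
G = M + t·(V−M) with t = 49/48, so MG:GV = 49/48:-1/48

MG:GV = -49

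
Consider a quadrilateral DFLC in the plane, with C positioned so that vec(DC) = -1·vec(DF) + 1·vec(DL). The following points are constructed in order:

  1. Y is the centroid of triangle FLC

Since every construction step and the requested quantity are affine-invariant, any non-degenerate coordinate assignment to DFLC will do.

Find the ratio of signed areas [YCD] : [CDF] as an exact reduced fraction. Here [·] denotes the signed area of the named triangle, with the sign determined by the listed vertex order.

[YCD]:[CDF] = 2/3

Choose coordinates D = (0, 0), F = (1, 0), L = (0, 1), C = (-1, 1).
1. Y is the centroid of triangle FLC ⇒ Y = (0, 2/3)
2·[YCD] = 2/3, 2·[CDF] = 1
[YCD]:[CDF] = 2/3:1 = 2/3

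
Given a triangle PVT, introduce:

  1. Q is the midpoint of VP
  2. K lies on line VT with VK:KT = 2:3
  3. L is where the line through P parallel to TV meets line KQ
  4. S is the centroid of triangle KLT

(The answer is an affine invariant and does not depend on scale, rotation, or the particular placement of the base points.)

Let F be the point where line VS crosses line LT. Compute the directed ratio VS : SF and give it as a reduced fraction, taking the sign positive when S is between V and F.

VS:SF = 4

Work in coordinates with P = (0, 0), V = (1, 0), T = (0, 1).
1. Q is the midpoint of VP ⇒ Q = (1/2, 0)
2. K lies on line VT with VK:KT = 2:3 ⇒ K = (3/5, 2/5)
3. L is where the line through P parallel to TV meets line KQ ⇒ L = (2/5, -2/5)
4. S is the centroid of triangle KLT ⇒ S = (1/3, 1/3)
line VS meets LT at F = (1/6, 5/12)
S = V + t·(F−V) with t = 4/5, so VS:SF = 4/5:1/5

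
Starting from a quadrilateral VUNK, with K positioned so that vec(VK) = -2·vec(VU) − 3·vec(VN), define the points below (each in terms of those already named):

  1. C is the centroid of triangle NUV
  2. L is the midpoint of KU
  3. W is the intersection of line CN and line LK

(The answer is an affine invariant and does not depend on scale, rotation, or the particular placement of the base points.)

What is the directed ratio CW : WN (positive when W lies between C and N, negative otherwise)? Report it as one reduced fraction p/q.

Work in coordinates with V = (0, 0), U = (1, 0), N = (0, 1), K = (-2, -3).
1. C is the centroid of triangle NUV ⇒ C = (1/3, 1/3)
2. L is the midpoint of KU ⇒ L = (-1/2, -3/2)
3. W is the intersection of line CN and line LK ⇒ W = (2/3, -1/3)
W = C + t·(N−C) with t = -1, so CW:WN = t:(1−t) = -1:2

CW:WN = -1/2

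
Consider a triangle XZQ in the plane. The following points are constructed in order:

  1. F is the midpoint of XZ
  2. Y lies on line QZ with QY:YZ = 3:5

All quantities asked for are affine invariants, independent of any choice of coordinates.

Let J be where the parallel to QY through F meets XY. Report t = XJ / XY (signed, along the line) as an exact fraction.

t = 1/2

Choose coordinates X = (0, 0), Z = (1, 0), Q = (0, 1).
1. F is the midpoint of XZ ⇒ F = (1/2, 0)
2. Y lies on line QZ with QY:YZ = 3:5 ⇒ Y = (3/8, 5/8)
through F parallel to QY: direction (3/8, -3/8); meets XY at J = (3/16, 5/16)
J = X + t·(Y−X) with t = 1/2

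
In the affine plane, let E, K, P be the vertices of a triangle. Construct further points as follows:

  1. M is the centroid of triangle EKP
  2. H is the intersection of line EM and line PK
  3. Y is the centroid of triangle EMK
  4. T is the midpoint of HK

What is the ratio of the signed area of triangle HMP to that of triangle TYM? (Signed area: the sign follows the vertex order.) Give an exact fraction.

[HMP]:[TYM] = 2

Choose coordinates E = (0, 0), K = (1, 0), P = (0, 1).
1. M is the centroid of triangle EKP ⇒ M = (1/3, 1/3)
2. H is the intersection of line EM and line PK ⇒ H = (1/2, 1/2)
3. Y is the centroid of triangle EMK ⇒ Y = (4/9, 1/9)
4. T is the midpoint of HK ⇒ T = (3/4, 1/4)
2·[HMP] = -1/6, 2·[TYM] = -1/12
[HMP]:[TYM] = -1/6:-1/12 = 2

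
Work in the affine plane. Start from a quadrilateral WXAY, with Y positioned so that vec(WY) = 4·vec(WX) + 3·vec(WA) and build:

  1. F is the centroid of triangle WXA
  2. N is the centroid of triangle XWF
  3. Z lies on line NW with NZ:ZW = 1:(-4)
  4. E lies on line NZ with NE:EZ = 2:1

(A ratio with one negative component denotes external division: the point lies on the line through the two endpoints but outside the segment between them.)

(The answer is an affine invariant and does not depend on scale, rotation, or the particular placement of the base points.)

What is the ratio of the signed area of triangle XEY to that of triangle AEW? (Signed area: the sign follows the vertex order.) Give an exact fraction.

Work in coordinates with W = (0, 0), X = (1, 0), A = (0, 1), Y = (4, 3).
1. F is the centroid of triangle WXA ⇒ F = (1/3, 1/3)
2. N is the centroid of triangle XWF ⇒ N = (4/9, 1/9)
3. Z lies on line NW with NZ:ZW = 1:(-4) ⇒ Z = (16/27, 4/27)
4. E lies on line NZ with NE:EZ = 2:1 ⇒ E = (44/81, 11/81)
2·[XEY] = -16/9, 2·[AEW] = -44/81
[XEY]:[AEW] = -16/9:-44/81 = 36/11

[XEY]:[AEW] = 36/11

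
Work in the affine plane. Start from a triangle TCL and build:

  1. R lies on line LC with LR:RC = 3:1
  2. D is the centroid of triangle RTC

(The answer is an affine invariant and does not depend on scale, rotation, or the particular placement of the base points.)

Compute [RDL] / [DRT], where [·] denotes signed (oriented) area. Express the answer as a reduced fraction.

[RDL]:[DRT] = -3

Assign T = (0, 0), C = (1, 0), L = (0, 1) — the answer is frame-independent, so this choice is without loss of generality.
1. R lies on line LC with LR:RC = 3:1 ⇒ R = (3/4, 1/4)
2. D is the centroid of triangle RTC ⇒ D = (7/12, 1/12)
2·[RDL] = -1/4, 2·[DRT] = 1/12
[RDL]:[DRT] = -1/4:1/12 = -3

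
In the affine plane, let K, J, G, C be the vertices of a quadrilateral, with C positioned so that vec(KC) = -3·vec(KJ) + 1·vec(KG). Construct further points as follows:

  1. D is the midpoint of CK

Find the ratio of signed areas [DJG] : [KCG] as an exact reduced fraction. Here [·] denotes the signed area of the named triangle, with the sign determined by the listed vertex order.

Choose coordinates K = (0, 0), J = (1, 0), G = (0, 1), C = (-3, 1).
1. D is the midpoint of CK ⇒ D = (-3/2, 1/2)
2·[DJG] = 2, 2·[KCG] = -3
[DJG]:[KCG] = 2:-3 = -2/3

[DJG]:[KCG] = -2/3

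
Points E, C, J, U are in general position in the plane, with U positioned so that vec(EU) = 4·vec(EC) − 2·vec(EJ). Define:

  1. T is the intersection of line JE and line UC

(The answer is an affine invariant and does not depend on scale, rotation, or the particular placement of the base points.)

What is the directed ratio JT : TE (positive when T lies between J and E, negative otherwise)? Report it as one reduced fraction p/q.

Work in coordinates with E = (0, 0), C = (1, 0), J = (0, 1), U = (4, -2).
1. T is the intersection of line JE and line UC ⇒ T = (0, 2/3)
T = J + t·(E−J) with t = 1/3, so JT:TE = t:(1−t) = 1/3:2/3

JT:TE = 1/2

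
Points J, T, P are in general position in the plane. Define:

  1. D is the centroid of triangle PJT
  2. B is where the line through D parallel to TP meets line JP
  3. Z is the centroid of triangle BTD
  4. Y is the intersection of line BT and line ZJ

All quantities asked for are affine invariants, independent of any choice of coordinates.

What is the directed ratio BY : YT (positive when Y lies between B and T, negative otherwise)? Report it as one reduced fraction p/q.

Work in coordinates with J = (0, 0), T = (1, 0), P = (0, 1).
1. D is the centroid of triangle PJT ⇒ D = (1/3, 1/3)
2. B is where the line through D parallel to TP meets line JP ⇒ B = (0, 2/3)
3. Z is the centroid of triangle BTD ⇒ Z = (4/9, 1/3)
4. Y is the intersection of line BT and line ZJ ⇒ Y = (8/17, 6/17)
Y = B + t·(T−B) with t = 8/17, so BY:YT = t:(1−t) = 8/17:9/17

BY:YT = 8/9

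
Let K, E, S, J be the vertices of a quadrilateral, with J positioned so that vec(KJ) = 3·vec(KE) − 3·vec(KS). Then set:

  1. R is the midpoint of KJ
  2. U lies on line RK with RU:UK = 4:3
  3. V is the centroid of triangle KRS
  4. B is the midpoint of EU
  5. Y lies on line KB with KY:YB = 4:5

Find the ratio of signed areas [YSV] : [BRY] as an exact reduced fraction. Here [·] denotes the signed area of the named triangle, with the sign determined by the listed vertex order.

Work in coordinates with K = (0, 0), E = (1, 0), S = (0, 1), J = (3, -3).
1. R is the midpoint of KJ ⇒ R = (3/2, -3/2)
2. U lies on line RK with RU:UK = 4:3 ⇒ U = (9/14, -9/14)
3. V is the centroid of triangle KRS ⇒ V = (1/2, -1/6)
4. B is the midpoint of EU ⇒ B = (23/28, -9/28)
5. Y lies on line KB with KY:YB = 4:5 ⇒ Y = (23/63, -1/7)
2·[YSV] = -55/378, 2·[BRY] = -5/12
[YSV]:[BRY] = -55/378:-5/12 = 22/63

[YSV]:[BRY] = 22/63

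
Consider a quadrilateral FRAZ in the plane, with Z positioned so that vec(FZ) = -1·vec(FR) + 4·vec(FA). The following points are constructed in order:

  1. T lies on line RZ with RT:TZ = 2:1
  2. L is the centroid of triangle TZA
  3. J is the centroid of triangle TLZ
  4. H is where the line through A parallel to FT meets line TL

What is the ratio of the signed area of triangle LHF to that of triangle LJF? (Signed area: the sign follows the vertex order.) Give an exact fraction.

Choose coordinates F = (0, 0), R = (1, 0), A = (0, 1), Z = (-1, 4).
1. T lies on line RZ with RT:TZ = 2:1 ⇒ T = (-1/3, 8/3)
2. L is the centroid of triangle TZA ⇒ L = (-4/9, 23/9)
3. J is the centroid of triangle TLZ ⇒ J = (-16/27, 83/27)
4. H is where the line through A parallel to FT meets line TL ⇒ H = (-2/9, 25/9)
2·[LHF] = -2/3, 2·[LJF] = 4/27
[LHF]:[LJF] = -2/3:4/27 = -9/2

[LHF]:[LJF] = -9/2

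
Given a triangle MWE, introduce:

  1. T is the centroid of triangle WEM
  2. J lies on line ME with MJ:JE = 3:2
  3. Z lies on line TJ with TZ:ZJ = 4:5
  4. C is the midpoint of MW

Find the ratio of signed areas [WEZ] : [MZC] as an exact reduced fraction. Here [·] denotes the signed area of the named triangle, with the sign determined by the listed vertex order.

[WEZ]:[MZC] = -98/61

Set M = (0, 0), W = (1, 0), E = (0, 1); any affine frame gives the same invariant.
1. T is the centroid of triangle WEM ⇒ T = (1/3, 1/3)
2. J lies on line ME with MJ:JE = 3:2 ⇒ J = (0, 3/5)
3. Z lies on line TJ with TZ:ZJ = 4:5 ⇒ Z = (5/27, 61/135)
4. C is the midpoint of MW ⇒ C = (1/2, 0)
2·[WEZ] = 49/135, 2·[MZC] = -61/270
[WEZ]:[MZC] = 49/135:-61/270 = -98/61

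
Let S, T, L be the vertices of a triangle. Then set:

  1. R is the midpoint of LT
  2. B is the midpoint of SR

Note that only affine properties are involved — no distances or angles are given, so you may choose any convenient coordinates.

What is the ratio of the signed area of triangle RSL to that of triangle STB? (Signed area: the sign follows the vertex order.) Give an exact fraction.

Set S = (0, 0), T = (1, 0), L = (0, 1); any affine frame gives the same invariant.
1. R is the midpoint of LT ⇒ R = (1/2, 1/2)
2. B is the midpoint of SR ⇒ B = (1/4, 1/4)
2·[RSL] = -1/2, 2·[STB] = 1/4
[RSL]:[STB] = -1/2:1/4 = -2

[RSL]:[STB] = -2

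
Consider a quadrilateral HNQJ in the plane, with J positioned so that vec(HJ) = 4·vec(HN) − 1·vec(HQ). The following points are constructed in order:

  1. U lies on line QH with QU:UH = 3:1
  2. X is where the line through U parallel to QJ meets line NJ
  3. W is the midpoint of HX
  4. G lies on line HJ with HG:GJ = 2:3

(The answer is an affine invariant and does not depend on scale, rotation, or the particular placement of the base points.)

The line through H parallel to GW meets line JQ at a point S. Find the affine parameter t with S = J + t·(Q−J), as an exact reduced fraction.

t = -15/22

Choose coordinates H = (0, 0), N = (1, 0), Q = (0, 1), J = (4, -1).
1. U lies on line QH with QU:UH = 3:1 ⇒ U = (0, 1/4)
2. X is where the line through U parallel to QJ meets line NJ ⇒ X = (-1/2, 1/2)
3. W is the midpoint of HX ⇒ W = (-1/4, 1/4)
4. G lies on line HJ with HG:GJ = 2:3 ⇒ G = (8/5, -2/5)
through H parallel to GW: direction (-37/20, 13/20); meets JQ at S = (74/11, -26/11)
S = J + t·(Q−J) with t = -15/22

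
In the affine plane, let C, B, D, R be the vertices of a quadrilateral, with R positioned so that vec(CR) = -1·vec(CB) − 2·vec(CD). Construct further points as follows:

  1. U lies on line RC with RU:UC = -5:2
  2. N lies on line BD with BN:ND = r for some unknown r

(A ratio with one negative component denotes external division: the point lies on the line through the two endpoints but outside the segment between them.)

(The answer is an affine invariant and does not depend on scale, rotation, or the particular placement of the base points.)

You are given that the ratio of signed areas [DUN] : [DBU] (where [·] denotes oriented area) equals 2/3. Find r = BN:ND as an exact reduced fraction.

Work in coordinates with C = (0, 0), B = (1, 0), D = (0, 1), R = (-1, -2).
1. U lies on line RC with RU:UC = -5:2 ⇒ U = (2/3, 4/3)
2. With BN:ND = r, write λ = r/(r+1) so N = B + λ·(D−B); N is affine-linear in λ
Every point depending on N is an affine combination of N and λ-independent points, so each such coordinate is linear in λ; the λ² term in each signed area is a multiple of (D−B)×(D−B) = 0, so 2·[DUN] and 2·[DBU] are each linear in λ. Evaluating at λ=0 and λ=1:
  2·[DUN] = λ − 1,   2·[DBU] = 1
So [DUN]:[DBU] = (λ − 1) / (1). Setting this equal to 2/3:
  λ − 1 = 2/3·(1)  ⇒  λ = 5/3
Then r = λ/(1−λ) = (5/3)/(-2/3) = -5/2. Check: with r = -5/2, N = (-2/3, 5/3) and [DUN]:[DBU] = 2/3 as required.

r = -5/2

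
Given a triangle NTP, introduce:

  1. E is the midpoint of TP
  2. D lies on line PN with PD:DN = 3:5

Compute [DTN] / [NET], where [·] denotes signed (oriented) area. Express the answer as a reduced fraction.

Assign N = (0, 0), T = (1, 0), P = (0, 1) — the answer is frame-independent, so this choice is without loss of generality.
1. E is the midpoint of TP ⇒ E = (1/2, 1/2)
2. D lies on line PN with PD:DN = 3:5 ⇒ D = (0, 5/8)
2·[DTN] = -5/8, 2·[NET] = -1/2
[DTN]:[NET] = -5/8:-1/2 = 5/4

[DTN]:[NET] = 5/4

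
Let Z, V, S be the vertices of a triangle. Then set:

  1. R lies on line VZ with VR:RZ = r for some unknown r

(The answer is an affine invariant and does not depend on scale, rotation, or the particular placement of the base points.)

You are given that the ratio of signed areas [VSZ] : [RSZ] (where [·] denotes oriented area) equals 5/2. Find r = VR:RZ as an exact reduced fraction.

Choose coordinates Z = (0, 0), V = (1, 0), S = (0, 1).
1. With VR:RZ = r, write λ = r/(r+1) so R = V + λ·(Z−V); R is affine-linear in λ
Every point depending on R is an affine combination of R and λ-independent points, so each such coordinate is linear in λ; the λ² term in each signed area is a multiple of (Z−V)×(Z−V) = 0, so 2·[VSZ] and 2·[RSZ] are each linear in λ. Evaluating at λ=0 and λ=1:
  2·[VSZ] = 1,   2·[RSZ] = −λ + 1
So [VSZ]:[RSZ] = (1) / (−λ + 1). Setting this equal to 5/2:
  1 = 5/2·(−λ + 1)  ⇒  λ = 3/5
Then r = λ/(1−λ) = (3/5)/(2/5) = 3/2. Check: with r = 3/2, R = (2/5, 0) and [VSZ]:[RSZ] = 5/2 as required.

r = 3/2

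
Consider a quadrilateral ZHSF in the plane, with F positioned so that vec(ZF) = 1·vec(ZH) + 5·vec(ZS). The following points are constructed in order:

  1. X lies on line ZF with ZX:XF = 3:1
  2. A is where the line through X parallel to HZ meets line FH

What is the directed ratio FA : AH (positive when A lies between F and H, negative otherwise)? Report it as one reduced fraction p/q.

Choose coordinates Z = (0, 0), H = (1, 0), S = (0, 1), F = (1, 5).
1. X lies on line ZF with ZX:XF = 3:1 ⇒ X = (3/4, 15/4)
2. A is where the line through X parallel to HZ meets line FH ⇒ A = (1, 15/4)
A = F + t·(H−F) with t = 1/4, so FA:AH = t:(1−t) = 1/4:3/4

FA:AH = 1/3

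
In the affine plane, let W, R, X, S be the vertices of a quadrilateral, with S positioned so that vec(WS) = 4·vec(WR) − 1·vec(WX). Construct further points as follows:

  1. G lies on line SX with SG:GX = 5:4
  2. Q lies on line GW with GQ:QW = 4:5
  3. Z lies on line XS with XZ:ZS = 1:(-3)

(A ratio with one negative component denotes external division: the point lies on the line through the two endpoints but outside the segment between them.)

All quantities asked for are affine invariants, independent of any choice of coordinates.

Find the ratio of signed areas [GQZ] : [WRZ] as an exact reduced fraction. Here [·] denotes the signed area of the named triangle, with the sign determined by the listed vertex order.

[GQZ]:[WRZ] = -68/81

Work in coordinates with W = (0, 0), R = (1, 0), X = (0, 1), S = (4, -1).
1. G lies on line SX with SG:GX = 5:4 ⇒ G = (16/9, 1/9)
2. Q lies on line GW with GQ:QW = 4:5 ⇒ Q = (80/81, 5/81)
3. Z lies on line XS with XZ:ZS = 1:(-3) ⇒ Z = (-2, 2)
2·[GQZ] = -136/81, 2·[WRZ] = 2
[GQZ]:[WRZ] = -136/81:2 = -68/81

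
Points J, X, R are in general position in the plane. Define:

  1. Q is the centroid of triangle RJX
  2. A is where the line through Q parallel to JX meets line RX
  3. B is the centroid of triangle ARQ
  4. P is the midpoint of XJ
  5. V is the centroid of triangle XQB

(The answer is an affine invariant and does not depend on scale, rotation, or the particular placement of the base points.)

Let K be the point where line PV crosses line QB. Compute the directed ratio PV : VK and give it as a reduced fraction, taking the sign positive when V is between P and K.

Set J = (0, 0), X = (1, 0), R = (0, 1); any affine frame gives the same invariant.
1. Q is the centroid of triangle RJX ⇒ Q = (1/3, 1/3)
2. A is where the line through Q parallel to JX meets line RX ⇒ A = (2/3, 1/3)
3. B is the centroid of triangle ARQ ⇒ B = (1/3, 5/9)
4. P is the midpoint of XJ ⇒ P = (1/2, 0)
5. V is the centroid of triangle XQB ⇒ V = (5/9, 8/27)
line PV meets QB at K = (1/3, -8/9)
V = P + t·(K−P) with t = -1/3, so PV:VK = -1/3:4/3

PV:VK = -1/4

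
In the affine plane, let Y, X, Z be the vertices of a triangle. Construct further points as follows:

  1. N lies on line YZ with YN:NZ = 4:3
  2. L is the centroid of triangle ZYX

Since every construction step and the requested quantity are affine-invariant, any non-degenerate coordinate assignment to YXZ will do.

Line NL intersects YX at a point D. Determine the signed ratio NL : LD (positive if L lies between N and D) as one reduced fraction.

NL:LD = 5/7

Assign Y = (0, 0), X = (1, 0), Z = (0, 1) — the answer is frame-independent, so this choice is without loss of generality.
1. N lies on line YZ with YN:NZ = 4:3 ⇒ N = (0, 4/7)
2. L is the centroid of triangle ZYX ⇒ L = (1/3, 1/3)
line NL meets YX at D = (4/5, 0)
L = N + t·(D−N) with t = 5/12, so NL:LD = 5/12:7/12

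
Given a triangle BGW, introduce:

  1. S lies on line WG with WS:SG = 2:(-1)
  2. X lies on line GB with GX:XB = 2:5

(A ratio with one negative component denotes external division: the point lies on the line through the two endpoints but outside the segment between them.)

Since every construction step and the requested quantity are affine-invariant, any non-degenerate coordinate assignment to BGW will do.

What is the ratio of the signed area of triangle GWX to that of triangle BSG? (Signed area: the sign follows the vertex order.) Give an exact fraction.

Choose coordinates B = (0, 0), G = (1, 0), W = (0, 1).
1. S lies on line WG with WS:SG = 2:(-1) ⇒ S = (2, -1)
2. X lies on line GB with GX:XB = 2:5 ⇒ X = (5/7, 0)
2·[GWX] = 2/7, 2·[BSG] = 1
[GWX]:[BSG] = 2/7:1 = 2/7

[GWX]:[BSG] = 2/7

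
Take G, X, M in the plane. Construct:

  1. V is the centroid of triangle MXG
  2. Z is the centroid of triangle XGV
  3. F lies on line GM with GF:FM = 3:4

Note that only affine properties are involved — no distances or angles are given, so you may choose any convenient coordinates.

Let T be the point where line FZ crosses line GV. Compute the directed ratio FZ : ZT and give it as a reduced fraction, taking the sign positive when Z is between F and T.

FZ:ZT = -16/7

Choose coordinates G = (0, 0), X = (1, 0), M = (0, 1).
1. V is the centroid of triangle MXG ⇒ V = (1/3, 1/3)
2. Z is the centroid of triangle XGV ⇒ Z = (4/9, 1/9)
3. F lies on line GM with GF:FM = 3:4 ⇒ F = (0, 3/7)
line FZ meets GV at T = (1/4, 1/4)
Z = F + t·(T−F) with t = 16/9, so FZ:ZT = 16/9:-7/9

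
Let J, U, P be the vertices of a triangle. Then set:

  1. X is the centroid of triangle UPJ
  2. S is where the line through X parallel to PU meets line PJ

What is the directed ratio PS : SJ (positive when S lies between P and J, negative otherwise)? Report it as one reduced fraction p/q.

Set J = (0, 0), U = (1, 0), P = (0, 1); any affine frame gives the same invariant.
1. X is the centroid of triangle UPJ ⇒ X = (1/3, 1/3)
2. S is where the line through X parallel to PU meets line PJ ⇒ S = (0, 2/3)
S = P + t·(J−P) with t = 1/3, so PS:SJ = t:(1−t) = 1/3:2/3

PS:SJ = 1/2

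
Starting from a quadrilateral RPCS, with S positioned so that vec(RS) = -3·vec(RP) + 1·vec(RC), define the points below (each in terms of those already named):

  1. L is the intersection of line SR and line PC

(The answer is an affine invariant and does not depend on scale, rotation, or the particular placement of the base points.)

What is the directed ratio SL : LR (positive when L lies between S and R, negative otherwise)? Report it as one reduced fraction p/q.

SL:LR = -3

Choose coordinates R = (0, 0), P = (1, 0), C = (0, 1), S = (-3, 1).
1. L is the intersection of line SR and line PC ⇒ L = (3/2, -1/2)
L = S + t·(R−S) with t = 3/2, so SL:LR = t:(1−t) = 3/2:-1/2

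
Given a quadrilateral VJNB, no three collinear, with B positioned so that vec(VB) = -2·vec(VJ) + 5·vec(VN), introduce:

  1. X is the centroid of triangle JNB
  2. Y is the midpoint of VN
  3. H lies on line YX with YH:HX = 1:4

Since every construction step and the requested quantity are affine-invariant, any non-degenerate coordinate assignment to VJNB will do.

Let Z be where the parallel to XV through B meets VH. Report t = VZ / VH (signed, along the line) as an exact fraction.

t = -35/2

Choose coordinates V = (0, 0), J = (1, 0), N = (0, 1), B = (-2, 5).
1. X is the centroid of triangle JNB ⇒ X = (-1/3, 2)
2. Y is the midpoint of VN ⇒ Y = (0, 1/2)
3. H lies on line YX with YH:HX = 1:4 ⇒ H = (-1/15, 4/5)
through B parallel to XV: direction (1/3, -2); meets VH at Z = (7/6, -14)
Z = V + t·(H−V) with t = -35/2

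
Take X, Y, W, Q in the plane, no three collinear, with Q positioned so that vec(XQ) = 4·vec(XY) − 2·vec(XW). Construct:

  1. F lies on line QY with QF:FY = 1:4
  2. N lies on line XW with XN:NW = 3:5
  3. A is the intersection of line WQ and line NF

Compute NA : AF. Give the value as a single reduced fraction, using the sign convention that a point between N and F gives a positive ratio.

Assign X = (0, 0), Y = (1, 0), W = (0, 1), Q = (4, -2) — the answer is frame-independent, so this choice is without loss of generality.
1. F lies on line QY with QF:FY = 1:4 ⇒ F = (17/5, -8/5)
2. N lies on line XW with XN:NW = 3:5 ⇒ N = (0, 3/8)
3. A is the intersection of line WQ and line NF ⇒ A = (85/23, -163/92)
A = N + t·(F−N) with t = 25/23, so NA:AF = t:(1−t) = 25/23:-2/23

NA:AF = -25/2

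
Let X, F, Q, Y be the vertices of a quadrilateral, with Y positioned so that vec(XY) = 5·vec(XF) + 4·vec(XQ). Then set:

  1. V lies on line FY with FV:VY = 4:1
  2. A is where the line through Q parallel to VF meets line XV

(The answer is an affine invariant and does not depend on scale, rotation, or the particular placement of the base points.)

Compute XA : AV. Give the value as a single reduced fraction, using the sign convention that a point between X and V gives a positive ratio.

Set X = (0, 0), F = (1, 0), Q = (0, 1), Y = (5, 4); any affine frame gives the same invariant.
1. V lies on line FY with FV:VY = 4:1 ⇒ V = (21/5, 16/5)
2. A is where the line through Q parallel to VF meets line XV ⇒ A = (-21/5, -16/5)
A = X + t·(V−X) with t = -1, so XA:AV = t:(1−t) = -1:2

XA:AV = -1/2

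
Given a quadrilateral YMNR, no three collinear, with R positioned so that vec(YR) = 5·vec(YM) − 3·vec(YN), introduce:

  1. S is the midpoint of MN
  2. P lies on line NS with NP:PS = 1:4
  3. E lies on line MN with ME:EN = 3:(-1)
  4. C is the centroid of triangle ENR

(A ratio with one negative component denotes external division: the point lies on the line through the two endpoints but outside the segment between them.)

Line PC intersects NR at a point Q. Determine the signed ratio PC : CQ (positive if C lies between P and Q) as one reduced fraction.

Set Y = (0, 0), M = (1, 0), N = (0, 1), R = (5, -3); any affine frame gives the same invariant.
1. S is the midpoint of MN ⇒ S = (1/2, 1/2)
2. P lies on line NS with NP:PS = 1:4 ⇒ P = (1/10, 9/10)
3. E lies on line MN with ME:EN = 3:(-1) ⇒ E = (-1/2, 3/2)
4. C is the centroid of triangle ENR ⇒ C = (3/2, -1/6)
line PC meets NR at Q = (5/8, 1/2)
C = P + t·(Q−P) with t = 8/3, so PC:CQ = 8/3:-5/3

PC:CQ = -8/5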